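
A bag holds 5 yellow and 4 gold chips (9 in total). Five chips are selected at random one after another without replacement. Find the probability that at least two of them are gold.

Sum the hypergeometric tail for j = 2,…,4 gold chips.
Favorable = C(4,2)·C(5,3) + C(4,3)·C(5,2) + C(4,4)·C(5,1) = 105; total = C(9,5) = 126.
P = 105/126 = 5/6 ≈ 0.8333.

5/6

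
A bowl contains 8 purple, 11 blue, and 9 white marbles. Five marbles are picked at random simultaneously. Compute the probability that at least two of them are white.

Sum the hypergeometric tail for j = 2,…,5 white marbles.
Favorable = C(9,2)·C(19,3) + C(9,3)·C(19,2) + C(9,4)·C(19,1) + C(9,5)·C(19,0) = 51768; total = C(28,5) = 98280.
P = 51768/98280 = 719/1365 ≈ 0.5267.

719/1365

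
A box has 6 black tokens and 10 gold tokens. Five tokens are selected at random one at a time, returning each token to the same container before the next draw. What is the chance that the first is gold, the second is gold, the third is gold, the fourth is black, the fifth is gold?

1875/32768

Multiply the conditional probability of each draw in order, with replacement (the composition resets each draw).
P = (10/16) · (10/16) · (10/16) · (6/16) · (10/16) = 1875/32768 ≈ 0.0572.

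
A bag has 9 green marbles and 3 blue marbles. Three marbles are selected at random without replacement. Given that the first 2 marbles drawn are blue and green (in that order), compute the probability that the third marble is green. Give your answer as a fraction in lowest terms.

4/5

After removing 1 green, 1 blue, the bag has 8 green out of 10 remaining.
P(third is green | given) = 8/10 = 4/5 ≈ 0.8000.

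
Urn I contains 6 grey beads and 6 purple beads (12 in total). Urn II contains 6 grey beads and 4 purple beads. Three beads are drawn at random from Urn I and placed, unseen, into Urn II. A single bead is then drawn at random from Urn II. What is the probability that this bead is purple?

Condition on how many of the transferred beads are purple (from Urn I: 6 purple of 12; then Urn II has 13 total).
  0 purple: C(6,0)C(6,3)/C(12,3) = 1/11; then P = 4/13
  1 purple: C(6,1)C(6,2)/C(12,3) = 9/22; then P = 5/13
  2 purple: C(6,2)C(6,1)/C(12,3) = 9/22; then P = 6/13
  3 purple: C(6,3)C(6,0)/C(12,3) = 1/11; then P = 7/13
P(purple from Urn II) = 11/26 ≈ 0.4231.

11/26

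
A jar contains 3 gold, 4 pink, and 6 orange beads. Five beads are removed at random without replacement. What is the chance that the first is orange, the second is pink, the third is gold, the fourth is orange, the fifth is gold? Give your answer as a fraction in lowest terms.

2/429

Multiply the conditional probability of each draw in order, without replacement, so each draw removes one from its color and from the total.
P = (6/13) · (4/12) · (3/11) · (5/10) · (2/9) = 2/429 ≈ 0.0047.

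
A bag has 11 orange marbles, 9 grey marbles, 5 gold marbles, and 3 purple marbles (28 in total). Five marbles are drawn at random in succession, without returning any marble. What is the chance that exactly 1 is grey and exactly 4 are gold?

Unordered draws without replacement: count favorable combinations over C(28,5).
Favorable = C(11,0) · C(9,1) · C(5,4) · C(3,0) = 45; total = C(28,5) = 98280.
P = 45/98280 = 1/2184 ≈ 0.0005.

1/2184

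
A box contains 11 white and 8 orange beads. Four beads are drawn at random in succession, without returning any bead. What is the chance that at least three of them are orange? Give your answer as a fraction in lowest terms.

343/1938

Sum the hypergeometric tail for j = 3,…,4 orange beads.
Favorable = C(8,3)·C(11,1) + C(8,4)·C(11,0) = 686; total = C(19,4) = 3876.
P = 686/3876 = 343/1938 ≈ 0.1770.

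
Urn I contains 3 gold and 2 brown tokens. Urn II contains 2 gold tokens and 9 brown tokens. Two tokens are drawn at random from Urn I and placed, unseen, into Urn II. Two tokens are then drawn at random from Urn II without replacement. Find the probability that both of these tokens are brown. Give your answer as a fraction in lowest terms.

433/780

Condition on how many of the transferred tokens are brown (from Urn I: 2 brown of 5; then Urn II has 13 total).
  0 brown: C(2,0)C(3,2)/C(5,2) = 3/10; then P = C(9,2)/C(13,2) = 6/13
  1 brown: C(2,1)C(3,1)/C(5,2) = 3/5; then P = C(10,2)/C(13,2) = 15/26
  2 brown: C(2,2)C(3,0)/C(5,2) = 1/10; then P = C(11,2)/C(13,2) = 55/78
P(both brown) = 433/780 ≈ 0.5551.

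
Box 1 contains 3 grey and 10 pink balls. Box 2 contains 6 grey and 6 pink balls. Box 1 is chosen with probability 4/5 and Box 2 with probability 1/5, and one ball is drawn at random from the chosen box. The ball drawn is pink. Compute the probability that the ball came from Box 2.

13/93

P(pink | Box 1) = 10/13; P(pink | Box 2) = 1/2.
P(pink) = 4/5·10/13 + 1/5·1/2 = 93/130.
By Bayes' rule, P(Box 2 | pink) = 1/10 / 93/130 = 13/93 ≈ 0.1398.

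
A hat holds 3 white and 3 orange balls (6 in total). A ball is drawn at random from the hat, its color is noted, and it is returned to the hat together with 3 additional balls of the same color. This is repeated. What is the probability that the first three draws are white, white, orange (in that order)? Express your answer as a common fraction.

Track the composition after each reinforcement of +3.
P = (3/6) · (6/9) · (3/12) = 1/12 ≈ 0.0833.

1/12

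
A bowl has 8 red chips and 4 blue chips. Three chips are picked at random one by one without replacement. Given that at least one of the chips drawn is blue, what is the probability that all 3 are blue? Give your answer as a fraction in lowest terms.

P(all 3 blue) = C(4,3)/C(12,3) = 1/55; P(at least one blue) = 1 − C(8,3)/C(12,3) = 41/55.
Since 'all 3 blue' ⊆ 'at least one blue', P(all 3 | at least one) = 1/55 / 41/55 = 1/41 ≈ 0.0244.

1/41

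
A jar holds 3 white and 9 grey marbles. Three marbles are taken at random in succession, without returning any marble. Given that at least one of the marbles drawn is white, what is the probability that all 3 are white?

P(all 3 white) = C(3,3)/C(12,3) = 1/220; P(at least one white) = 1 − C(9,3)/C(12,3) = 34/55.
Since 'all 3 white' ⊆ 'at least one white', P(all 3 | at least one) = 1/220 / 34/55 = 1/136 ≈ 0.0074.

1/136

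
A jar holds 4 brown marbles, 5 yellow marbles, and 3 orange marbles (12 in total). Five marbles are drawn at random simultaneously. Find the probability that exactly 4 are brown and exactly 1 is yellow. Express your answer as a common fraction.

Unordered draws without replacement: count favorable combinations over C(12,5).
Favorable = C(4,4) · C(5,1) · C(3,0) = 5; total = C(12,5) = 792.
P = 5/792 = 5/792 ≈ 0.0063.

5/792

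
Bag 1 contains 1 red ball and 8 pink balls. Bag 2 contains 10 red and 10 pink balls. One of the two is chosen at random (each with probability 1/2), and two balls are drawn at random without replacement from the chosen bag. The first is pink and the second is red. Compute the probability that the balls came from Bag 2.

45/64

P(E | Bag 1) = 1/9; P(E | Bag 2) = 5/19.
P(E) = 1/2·1/9 + 1/2·5/19 = 32/171.
By Bayes' rule, P(Bag 2 | E) = 5/38 / 32/171 = 45/64 ≈ 0.7031.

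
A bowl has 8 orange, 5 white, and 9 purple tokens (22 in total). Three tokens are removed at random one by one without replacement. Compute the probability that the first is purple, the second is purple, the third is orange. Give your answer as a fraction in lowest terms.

24/385

Multiply the conditional probability of each draw in order, without replacement, so each draw removes one from its color and from the total.
P = (9/22) · (8/21) · (8/20) = 24/385 ≈ 0.0623.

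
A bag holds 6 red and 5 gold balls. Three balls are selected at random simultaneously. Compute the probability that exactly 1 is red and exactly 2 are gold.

4/11

Unordered draws without replacement: count favorable combinations over C(11,3).
Favorable = C(6,1) · C(5,2) = 60; total = C(11,3) = 165.
P = 60/165 = 4/11 ≈ 0.3636.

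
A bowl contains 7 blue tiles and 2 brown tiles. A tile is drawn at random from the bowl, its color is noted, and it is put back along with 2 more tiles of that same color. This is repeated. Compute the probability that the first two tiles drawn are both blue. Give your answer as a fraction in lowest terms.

7/11

After a blue draw the bowl holds 9 blue out of 11.
P = (7/9)·(9/11) = 7/11 ≈ 0.6364.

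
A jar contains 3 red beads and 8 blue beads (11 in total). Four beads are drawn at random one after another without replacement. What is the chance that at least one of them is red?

Use the complement: P(at least one red) = 1 − P(no red).
P(none) = C(8,4)/C(11,4) = 70/330.
So P = 1 − 70/330 = 26/33 ≈ 0.7879.

26/33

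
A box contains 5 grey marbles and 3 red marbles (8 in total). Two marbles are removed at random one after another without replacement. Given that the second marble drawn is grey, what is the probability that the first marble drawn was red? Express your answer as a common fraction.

P(first=red and the second marble drawn is grey) = (3/8)·(5/7) = 15/56.
P(the second marble drawn is grey) = Σ over first color = 5/14 + 15/56 = 5/8.
By Bayes, P(first=red | the second marble drawn is grey) = 15/56 / 5/8 = 3/7 ≈ 0.4286.

3/7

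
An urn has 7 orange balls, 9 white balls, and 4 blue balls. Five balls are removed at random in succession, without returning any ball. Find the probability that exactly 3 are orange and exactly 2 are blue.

Unordered draws without replacement: count favorable combinations over C(20,5).
Favorable = C(7,3) · C(9,0) · C(4,2) = 210; total = C(20,5) = 15504.
P = 210/15504 = 35/2584 ≈ 0.0135.

35/2584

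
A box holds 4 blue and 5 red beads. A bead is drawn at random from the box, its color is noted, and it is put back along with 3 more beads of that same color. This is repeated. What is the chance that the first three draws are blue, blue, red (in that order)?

Track the composition after each reinforcement of +3.
P = (4/9) · (7/12) · (5/15) = 7/81 ≈ 0.0864.

7/81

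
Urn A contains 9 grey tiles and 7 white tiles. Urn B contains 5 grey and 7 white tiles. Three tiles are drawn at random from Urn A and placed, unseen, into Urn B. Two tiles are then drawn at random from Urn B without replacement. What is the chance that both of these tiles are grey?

221/1200

Condition on how many of the transferred tiles are grey (from Urn A: 9 grey of 16; then Urn B has 15 total).
  0 grey: C(9,0)C(7,3)/C(16,3) = 1/16; then P = C(5,2)/C(15,2) = 2/21
  1 grey: C(9,1)C(7,2)/C(16,3) = 27/80; then P = C(6,2)/C(15,2) = 1/7
  2 grey: C(9,2)C(7,1)/C(16,3) = 9/20; then P = C(7,2)/C(15,2) = 1/5
  3 grey: C(9,3)C(7,0)/C(16,3) = 3/20; then P = C(8,2)/C(15,2) = 4/15
P(both grey) = 221/1200 ≈ 0.1842.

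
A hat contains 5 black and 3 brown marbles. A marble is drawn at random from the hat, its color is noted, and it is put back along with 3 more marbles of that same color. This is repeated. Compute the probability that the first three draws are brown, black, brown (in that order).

45/616

Track the composition after each reinforcement of +3.
P = (3/8) · (5/11) · (6/14) = 45/616 ≈ 0.0731.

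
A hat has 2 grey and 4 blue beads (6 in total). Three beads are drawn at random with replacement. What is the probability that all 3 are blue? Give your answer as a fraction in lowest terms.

Multiply the conditional probability of each draw in order, with replacement (the composition resets each draw).
P = (4/6) · (4/6) · (4/6) = 8/27 ≈ 0.2963.

8/27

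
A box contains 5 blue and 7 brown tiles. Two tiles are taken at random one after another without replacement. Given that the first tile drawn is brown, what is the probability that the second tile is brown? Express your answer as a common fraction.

6/11

After removing 1 brown, the box has 6 brown out of 11 remaining.
P(second is brown | given) = 6/11 ≈ 0.5455.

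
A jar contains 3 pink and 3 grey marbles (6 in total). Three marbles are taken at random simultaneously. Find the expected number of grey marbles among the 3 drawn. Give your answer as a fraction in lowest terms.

3/2

By linearity of expectation, E[X] = Σ P(draw i is grey); by symmetry each draw (even without replacement) has P(grey) = 3/6.
E[X] = 3 · 3/6 = 3/2 ≈ 1.5000.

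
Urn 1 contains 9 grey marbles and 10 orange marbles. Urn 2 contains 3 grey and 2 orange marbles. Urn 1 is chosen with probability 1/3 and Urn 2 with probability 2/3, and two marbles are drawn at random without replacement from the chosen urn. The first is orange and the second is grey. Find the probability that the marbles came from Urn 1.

25/82

P(E | Urn 1) = 5/19; P(E | Urn 2) = 3/10.
P(E) = 1/3·5/19 + 2/3·3/10 = 82/285.
By Bayes' rule, P(Urn 1 | E) = 5/57 / 82/285 = 25/82 ≈ 0.3049.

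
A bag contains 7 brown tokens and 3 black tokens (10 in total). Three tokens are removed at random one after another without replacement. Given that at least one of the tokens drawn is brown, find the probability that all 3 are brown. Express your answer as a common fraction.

P(all 3 brown) = C(7,3)/C(10,3) = 7/24; P(at least one brown) = 1 − C(3,3)/C(10,3) = 119/120.
Since 'all 3 brown' ⊆ 'at least one brown', P(all 3 | at least one) = 7/24 / 119/120 = 5/17 ≈ 0.2941.

5/17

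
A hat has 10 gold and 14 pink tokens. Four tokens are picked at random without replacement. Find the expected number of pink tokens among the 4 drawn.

By linearity of expectation, E[X] = Σ P(draw i is pink); by symmetry each draw (even without replacement) has P(pink) = 14/24.
E[X] = 4 · 14/24 = 7/3 ≈ 2.3333.

7/3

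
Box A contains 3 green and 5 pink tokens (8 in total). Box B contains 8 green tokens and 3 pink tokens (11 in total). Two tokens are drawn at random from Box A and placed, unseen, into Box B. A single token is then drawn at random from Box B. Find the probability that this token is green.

Condition on how many of the transferred tokens are green (from Box A: 3 green of 8; then Box B has 13 total).
  0 green: C(3,0)C(5,2)/C(8,2) = 5/14; then P = 8/13
  1 green: C(3,1)C(5,1)/C(8,2) = 15/28; then P = 9/13
  2 green: C(3,2)C(5,0)/C(8,2) = 3/28; then P = 10/13
P(green from Box B) = 35/52 ≈ 0.6731.

35/52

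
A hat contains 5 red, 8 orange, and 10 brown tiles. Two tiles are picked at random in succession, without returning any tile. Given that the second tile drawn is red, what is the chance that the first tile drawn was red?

2/11

P(first=red and the second tile drawn is red) = (5/23)·(4/22) = 10/253.
P(the second tile drawn is red) = Σ over first color = 10/253 + 20/253 + 25/253 = 5/23.
By Bayes, P(first=red | the second tile drawn is red) = 10/253 / 5/23 = 2/11 ≈ 0.1818.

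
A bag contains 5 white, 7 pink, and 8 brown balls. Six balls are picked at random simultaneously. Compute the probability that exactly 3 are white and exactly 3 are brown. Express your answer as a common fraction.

Unordered draws without replacement: count favorable combinations over C(20,6).
Favorable = C(5,3) · C(7,0) · C(8,3) = 560; total = C(20,6) = 38760.
P = 560/38760 = 14/969 ≈ 0.0144.

14/969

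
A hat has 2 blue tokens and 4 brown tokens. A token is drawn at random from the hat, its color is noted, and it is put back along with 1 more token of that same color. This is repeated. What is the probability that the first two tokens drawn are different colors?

8/21

Either brown then blue, or blue then brown; after the first draw the total is 7.
P = (4/6)·(2/7) + (2/6)·(4/7) = 8/21 ≈ 0.3810.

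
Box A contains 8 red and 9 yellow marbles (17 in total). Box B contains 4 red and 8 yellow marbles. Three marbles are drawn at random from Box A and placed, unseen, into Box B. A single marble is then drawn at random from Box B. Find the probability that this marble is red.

Condition on how many of the transferred marbles are red (from Box A: 8 red of 17; then Box B has 15 total).
  0 red: C(8,0)C(9,3)/C(17,3) = 21/170; then P = 4/15
  1 red: C(8,1)C(9,2)/C(17,3) = 36/85; then P = 5/15
  2 red: C(8,2)C(9,1)/C(17,3) = 63/170; then P = 6/15
  3 red: C(8,3)C(9,0)/C(17,3) = 7/85; then P = 7/15
P(red from Box B) = 92/255 ≈ 0.3608.

92/255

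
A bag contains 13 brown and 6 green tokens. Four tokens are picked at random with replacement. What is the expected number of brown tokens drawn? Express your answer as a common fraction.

By linearity of expectation, E[X] = Σ P(draw i is brown); each independent draw has P(brown) = 13/19.
E[X] = 4 · 13/19 = 52/19 ≈ 2.7368.

52/19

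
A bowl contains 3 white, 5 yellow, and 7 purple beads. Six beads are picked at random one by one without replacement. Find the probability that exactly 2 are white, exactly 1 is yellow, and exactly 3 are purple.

Unordered draws without replacement: count favorable combinations over C(15,6).
Favorable = C(3,2) · C(5,1) · C(7,3) = 525; total = C(15,6) = 5005.
P = 525/5005 = 15/143 ≈ 0.1049.

15/143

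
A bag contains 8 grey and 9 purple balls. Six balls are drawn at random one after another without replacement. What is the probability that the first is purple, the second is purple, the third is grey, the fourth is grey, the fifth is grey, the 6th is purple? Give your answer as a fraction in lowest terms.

21/1105

Multiply the conditional probability of each draw in order, without replacement, so each draw removes one from its color and from the total.
P = (9/17) · (8/16) · (8/15) · (7/14) · (6/13) · (7/12) = 21/1105 ≈ 0.0190.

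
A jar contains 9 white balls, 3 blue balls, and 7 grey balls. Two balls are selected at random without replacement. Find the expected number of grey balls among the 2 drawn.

By linearity of expectation, E[X] = Σ P(draw i is grey); by symmetry each draw (even without replacement) has P(grey) = 7/19.
E[X] = 2 · 7/19 = 14/19 ≈ 0.7368.

14/19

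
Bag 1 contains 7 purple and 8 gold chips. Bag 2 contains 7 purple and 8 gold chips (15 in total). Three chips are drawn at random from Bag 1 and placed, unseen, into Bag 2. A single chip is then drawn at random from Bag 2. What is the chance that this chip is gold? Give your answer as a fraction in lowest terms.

8/15

Condition on how many of the transferred chips are gold (from Bag 1: 8 gold of 15; then Bag 2 has 18 total).
  0 gold: C(8,0)C(7,3)/C(15,3) = 1/13; then P = 8/18
  1 gold: C(8,1)C(7,2)/C(15,3) = 24/65; then P = 9/18
  2 gold: C(8,2)C(7,1)/C(15,3) = 28/65; then P = 10/18
  3 gold: C(8,3)C(7,0)/C(15,3) = 8/65; then P = 11/18
P(gold from Bag 2) = 8/15 ≈ 0.5333.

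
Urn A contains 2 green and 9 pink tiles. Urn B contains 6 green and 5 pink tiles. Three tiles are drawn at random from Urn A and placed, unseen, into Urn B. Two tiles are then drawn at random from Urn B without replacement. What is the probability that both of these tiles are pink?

Condition on how many of the transferred tiles are pink (from Urn A: 9 pink of 11; then Urn B has 14 total).
  1 pink: C(9,1)C(2,2)/C(11,3) = 3/55; then P = C(6,2)/C(14,2) = 15/91
  2 pink: C(9,2)C(2,1)/C(11,3) = 24/55; then P = C(7,2)/C(14,2) = 3/13
  3 pink: C(9,3)C(2,0)/C(11,3) = 28/55; then P = C(8,2)/C(14,2) = 4/13
P(both pink) = 1333/5005 ≈ 0.2663.

1333/5005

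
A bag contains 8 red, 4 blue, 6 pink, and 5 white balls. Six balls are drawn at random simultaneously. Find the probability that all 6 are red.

Unordered draws without replacement: count favorable combinations over C(23,6).
Favorable = C(8,6) · C(4,0) · C(6,0) · C(5,0) = 28; total = C(23,6) = 100947.
P = 28/100947 = 4/14421 ≈ 0.0003.

4/14421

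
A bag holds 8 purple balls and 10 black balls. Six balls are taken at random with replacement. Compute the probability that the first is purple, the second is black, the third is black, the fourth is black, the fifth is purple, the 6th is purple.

Multiply the conditional probability of each draw in order, with replacement (the composition resets each draw).
P = (8/18) · (10/18) · (10/18) · (10/18) · (8/18) · (8/18) = 8000/531441 ≈ 0.0151.

8000/531441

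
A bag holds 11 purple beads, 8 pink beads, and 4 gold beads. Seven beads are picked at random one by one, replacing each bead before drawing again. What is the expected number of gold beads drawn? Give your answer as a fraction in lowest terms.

28/23

By linearity of expectation, E[X] = Σ P(draw i is gold); each independent draw has P(gold) = 4/23.
E[X] = 7 · 4/23 = 28/23 ≈ 1.2174.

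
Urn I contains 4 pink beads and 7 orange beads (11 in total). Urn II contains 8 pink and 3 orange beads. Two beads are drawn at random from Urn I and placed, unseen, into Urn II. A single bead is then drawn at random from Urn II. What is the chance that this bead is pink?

96/143

Condition on how many of the transferred beads are pink (from Urn I: 4 pink of 11; then Urn II has 13 total).
  0 pink: C(4,0)C(7,2)/C(11,2) = 21/55; then P = 8/13
  1 pink: C(4,1)C(7,1)/C(11,2) = 28/55; then P = 9/13
  2 pink: C(4,2)C(7,0)/C(11,2) = 6/55; then P = 10/13
P(pink from Urn II) = 96/143 ≈ 0.6713.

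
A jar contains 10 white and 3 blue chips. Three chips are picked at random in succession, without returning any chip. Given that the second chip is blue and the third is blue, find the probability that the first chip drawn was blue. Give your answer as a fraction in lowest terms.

1/11

P(first=blue and the second chip is blue and the third is blue) = (3/13)·(2/12)·(1/11) = 1/286.
P(E) = Σ over first color = 5/143 + 1/286 = 1/26.
By Bayes, P(first=blue | E) = 1/286 / 1/26 = 1/11 ≈ 0.0909.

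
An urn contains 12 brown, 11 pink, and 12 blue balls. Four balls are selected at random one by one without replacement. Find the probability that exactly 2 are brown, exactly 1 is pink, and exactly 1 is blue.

Unordered draws without replacement: count favorable combinations over C(35,4).
Favorable = C(12,2) · C(11,1) · C(12,1) = 8712; total = C(35,4) = 52360.
P = 8712/52360 = 99/595 ≈ 0.1664.

99/595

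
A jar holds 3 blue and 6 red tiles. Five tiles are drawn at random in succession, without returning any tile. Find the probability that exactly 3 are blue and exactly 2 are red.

Unordered draws without replacement: count favorable combinations over C(9,5).
Favorable = C(3,3) · C(6,2) = 15; total = C(9,5) = 126.
P = 15/126 = 5/42 ≈ 0.1190.

5/42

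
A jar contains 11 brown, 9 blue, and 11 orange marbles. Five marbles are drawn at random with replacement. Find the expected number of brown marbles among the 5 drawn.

55/31

By linearity of expectation, E[X] = Σ P(draw i is brown); each independent draw has P(brown) = 11/31.
E[X] = 5 · 11/31 = 55/31 ≈ 1.7742.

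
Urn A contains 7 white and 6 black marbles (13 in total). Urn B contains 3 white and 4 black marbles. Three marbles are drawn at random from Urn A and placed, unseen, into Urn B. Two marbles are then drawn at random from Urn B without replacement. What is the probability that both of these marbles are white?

Condition on how many of the transferred marbles are white (from Urn A: 7 white of 13; then Urn B has 10 total).
  0 white: C(7,0)C(6,3)/C(13,3) = 10/143; then P = C(3,2)/C(10,2) = 1/15
  1 white: C(7,1)C(6,2)/C(13,3) = 105/286; then P = C(4,2)/C(10,2) = 2/15
  2 white: C(7,2)C(6,1)/C(13,3) = 63/143; then P = C(5,2)/C(10,2) = 2/9
  3 white: C(7,3)C(6,0)/C(13,3) = 35/286; then P = C(6,2)/C(10,2) = 1/3
P(both white) = 5/26 ≈ 0.1923.

5/26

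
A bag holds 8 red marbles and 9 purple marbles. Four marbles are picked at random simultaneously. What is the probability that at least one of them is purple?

Use the complement: P(at least one purple) = 1 − P(no purple).
P(none) = C(8,4)/C(17,4) = 70/2380.
So P = 1 − 70/2380 = 33/34 ≈ 0.9706.

33/34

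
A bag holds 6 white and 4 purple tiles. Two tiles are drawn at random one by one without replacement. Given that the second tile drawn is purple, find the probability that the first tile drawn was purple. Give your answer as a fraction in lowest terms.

P(first=purple and the second tile drawn is purple) = (4/10)·(3/9) = 2/15.
P(the second tile drawn is purple) = Σ over first color = 4/15 + 2/15 = 2/5.
By Bayes, P(first=purple | the second tile drawn is purple) = 2/15 / 2/5 = 1/3 ≈ 0.3333.

1/3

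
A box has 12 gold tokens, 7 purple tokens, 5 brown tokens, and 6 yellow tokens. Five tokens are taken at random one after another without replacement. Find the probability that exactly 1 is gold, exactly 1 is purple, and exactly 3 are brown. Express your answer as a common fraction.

20/3393

Unordered draws without replacement: count favorable combinations over C(30,5).
Favorable = C(12,1) · C(7,1) · C(5,3) · C(6,0) = 840; total = C(30,5) = 142506.
P = 840/142506 = 20/3393 ≈ 0.0059.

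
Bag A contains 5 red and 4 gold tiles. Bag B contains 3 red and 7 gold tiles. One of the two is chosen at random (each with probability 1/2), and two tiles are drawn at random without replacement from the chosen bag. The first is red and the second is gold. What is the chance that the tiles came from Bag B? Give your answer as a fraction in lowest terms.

21/46

P(E | Bag A) = 5/18; P(E | Bag B) = 7/30.
P(E) = 1/2·5/18 + 1/2·7/30 = 23/90.
By Bayes' rule, P(Bag B | E) = 7/60 / 23/90 = 21/46 ≈ 0.4565.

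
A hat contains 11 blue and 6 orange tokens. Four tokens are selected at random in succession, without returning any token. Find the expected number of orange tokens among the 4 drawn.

By linearity of expectation, E[X] = Σ P(draw i is orange); by symmetry each draw (even without replacement) has P(orange) = 6/17.
E[X] = 4 · 6/17 = 24/17 ≈ 1.4118.

24/17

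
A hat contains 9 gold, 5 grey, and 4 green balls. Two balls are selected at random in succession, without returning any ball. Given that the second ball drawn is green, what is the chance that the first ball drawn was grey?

5/17

P(first=grey and the second ball drawn is green) = (5/18)·(4/17) = 10/153.
P(the second ball drawn is green) = Σ over first color = 2/17 + 10/153 + 2/51 = 2/9.
By Bayes, P(first=grey | the second ball drawn is green) = 10/153 / 2/9 = 5/17 ≈ 0.2941.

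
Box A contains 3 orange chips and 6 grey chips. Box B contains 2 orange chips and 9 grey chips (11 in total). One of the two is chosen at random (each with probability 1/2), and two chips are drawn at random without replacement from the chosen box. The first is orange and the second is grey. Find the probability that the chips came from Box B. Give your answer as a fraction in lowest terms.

36/91

P(E | Box A) = 1/4; P(E | Box B) = 9/55.
P(E) = 1/2·1/4 + 1/2·9/55 = 91/440.
By Bayes' rule, P(Box B | E) = 9/110 / 91/440 = 36/91 ≈ 0.3956.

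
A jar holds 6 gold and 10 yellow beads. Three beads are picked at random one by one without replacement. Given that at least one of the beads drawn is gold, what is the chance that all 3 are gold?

1/22

P(all 3 gold) = C(6,3)/C(16,3) = 1/28; P(at least one gold) = 1 − C(10,3)/C(16,3) = 11/14.
Since 'all 3 gold' ⊆ 'at least one gold', P(all 3 | at least one) = 1/28 / 11/14 = 1/22 ≈ 0.0455.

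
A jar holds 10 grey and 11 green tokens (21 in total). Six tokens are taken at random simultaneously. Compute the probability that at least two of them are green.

1221/1292

Sum the hypergeometric tail for j = 2,…,6 green tokens.
Favorable = C(11,2)·C(10,4) + C(11,3)·C(10,3) + C(11,4)·C(10,2) + C(11,5)·C(10,1) + C(11,6)·C(10,0) = 51282; total = C(21,6) = 54264.
P = 51282/54264 = 1221/1292 ≈ 0.9450.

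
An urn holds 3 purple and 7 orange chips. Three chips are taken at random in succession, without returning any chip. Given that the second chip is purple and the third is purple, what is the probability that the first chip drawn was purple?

P(first=purple and the second chip is purple and the third is purple) = (3/10)·(2/9)·(1/8) = 1/120.
P(E) = Σ over first color = 1/120 + 7/120 = 1/15.
By Bayes, P(first=purple | E) = 1/120 / 1/15 = 1/8 ≈ 0.1250.

1/8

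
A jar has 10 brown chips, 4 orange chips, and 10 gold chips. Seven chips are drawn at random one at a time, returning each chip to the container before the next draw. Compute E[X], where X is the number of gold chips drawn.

35/12

By linearity of expectation, E[X] = Σ P(draw i is gold); each independent draw has P(gold) = 10/24.
E[X] = 7 · 10/24 = 35/12 ≈ 2.9167.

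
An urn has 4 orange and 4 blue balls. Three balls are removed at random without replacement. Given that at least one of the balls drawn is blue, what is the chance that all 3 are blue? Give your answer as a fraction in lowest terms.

P(all 3 blue) = C(4,3)/C(8,3) = 1/14; P(at least one blue) = 1 − C(4,3)/C(8,3) = 13/14.
Since 'all 3 blue' ⊆ 'at least one blue', P(all 3 | at least one) = 1/14 / 13/14 = 1/13 ≈ 0.0769.

1/13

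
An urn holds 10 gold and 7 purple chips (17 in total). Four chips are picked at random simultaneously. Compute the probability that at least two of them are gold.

57/68

Sum the hypergeometric tail for j = 2,…,4 gold chips.
Favorable = C(10,2)·C(7,2) + C(10,3)·C(7,1) + C(10,4)·C(7,0) = 1995; total = C(17,4) = 2380.
P = 1995/2380 = 57/68 ≈ 0.8382.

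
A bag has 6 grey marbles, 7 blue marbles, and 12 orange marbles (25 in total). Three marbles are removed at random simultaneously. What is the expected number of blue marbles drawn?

21/25

By linearity of expectation, E[X] = Σ P(draw i is blue); by symmetry each draw (even without replacement) has P(blue) = 7/25.
E[X] = 3 · 7/25 = 21/25 ≈ 0.8400.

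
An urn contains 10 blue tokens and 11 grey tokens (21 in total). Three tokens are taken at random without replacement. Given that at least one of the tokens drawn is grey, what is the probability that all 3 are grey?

3/22

P(all 3 grey) = C(11,3)/C(21,3) = 33/266; P(at least one grey) = 1 − C(10,3)/C(21,3) = 121/133.
Since 'all 3 grey' ⊆ 'at least one grey', P(all 3 | at least one) = 33/266 / 121/133 = 3/22 ≈ 0.1364.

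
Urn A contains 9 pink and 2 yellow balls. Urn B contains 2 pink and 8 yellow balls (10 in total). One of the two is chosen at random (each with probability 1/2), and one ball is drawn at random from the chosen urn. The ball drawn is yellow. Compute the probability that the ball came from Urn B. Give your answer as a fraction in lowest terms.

22/27

P(yellow | Urn A) = 2/11; P(yellow | Urn B) = 4/5.
P(yellow) = 1/2·2/11 + 1/2·4/5 = 27/55.
By Bayes' rule, P(Urn B | yellow) = 2/5 / 27/55 = 22/27 ≈ 0.8148.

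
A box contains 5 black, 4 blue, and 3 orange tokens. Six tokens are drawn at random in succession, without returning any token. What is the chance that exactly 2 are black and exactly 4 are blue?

5/462

Unordered draws without replacement: count favorable combinations over C(12,6).
Favorable = C(5,2) · C(4,4) · C(3,0) = 10; total = C(12,6) = 924.
P = 10/924 = 5/462 ≈ 0.0108.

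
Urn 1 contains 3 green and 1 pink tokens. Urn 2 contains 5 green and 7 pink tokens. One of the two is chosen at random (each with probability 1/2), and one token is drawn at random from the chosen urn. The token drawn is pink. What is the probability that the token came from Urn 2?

P(pink | Urn 1) = 1/4; P(pink | Urn 2) = 7/12.
P(pink) = 1/2·1/4 + 1/2·7/12 = 5/12.
By Bayes' rule, P(Urn 2 | pink) = 7/24 / 5/12 = 7/10 ≈ 0.7000.

7/10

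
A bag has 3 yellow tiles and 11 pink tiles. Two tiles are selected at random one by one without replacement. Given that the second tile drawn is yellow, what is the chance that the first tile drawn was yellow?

2/13

P(first=yellow and the second tile drawn is yellow) = (3/14)·(2/13) = 3/91.
P(the second tile drawn is yellow) = Σ over first color = 3/91 + 33/182 = 3/14.
By Bayes, P(first=yellow | the second tile drawn is yellow) = 3/91 / 3/14 = 2/13 ≈ 0.1538.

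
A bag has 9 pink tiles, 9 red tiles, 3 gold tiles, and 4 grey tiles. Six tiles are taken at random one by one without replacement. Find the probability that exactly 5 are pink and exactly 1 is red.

Unordered draws without replacement: count favorable combinations over C(25,6).
Favorable = C(9,5) · C(9,1) · C(3,0) · C(4,0) = 1134; total = C(25,6) = 177100.
P = 1134/177100 = 81/12650 ≈ 0.0064.

81/12650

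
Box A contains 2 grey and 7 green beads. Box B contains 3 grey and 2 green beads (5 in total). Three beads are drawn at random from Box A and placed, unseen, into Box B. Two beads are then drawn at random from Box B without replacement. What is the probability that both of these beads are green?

Condition on how many of the transferred beads are green (from Box A: 7 green of 9; then Box B has 8 total).
  1 green: C(7,1)C(2,2)/C(9,3) = 1/12; then P = C(3,2)/C(8,2) = 3/28
  2 green: C(7,2)C(2,1)/C(9,3) = 1/2; then P = C(4,2)/C(8,2) = 3/14
  3 green: C(7,3)C(2,0)/C(9,3) = 5/12; then P = C(5,2)/C(8,2) = 5/14
P(both green) = 89/336 ≈ 0.2649.

89/336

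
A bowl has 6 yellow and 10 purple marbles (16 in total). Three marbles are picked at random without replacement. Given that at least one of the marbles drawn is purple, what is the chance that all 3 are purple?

2/9

P(all 3 purple) = C(10,3)/C(16,3) = 3/14; P(at least one purple) = 1 − C(6,3)/C(16,3) = 27/28.
Since 'all 3 purple' ⊆ 'at least one purple', P(all 3 | at least one) = 3/14 / 27/28 = 2/9 ≈ 0.2222.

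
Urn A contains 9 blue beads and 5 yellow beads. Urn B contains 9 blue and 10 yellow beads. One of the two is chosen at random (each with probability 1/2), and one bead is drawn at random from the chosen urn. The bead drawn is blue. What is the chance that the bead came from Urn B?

14/33

P(blue | Urn A) = 9/14; P(blue | Urn B) = 9/19.
P(blue) = 1/2·9/14 + 1/2·9/19 = 297/532.
By Bayes' rule, P(Urn B | blue) = 9/38 / 297/532 = 14/33 ≈ 0.4242.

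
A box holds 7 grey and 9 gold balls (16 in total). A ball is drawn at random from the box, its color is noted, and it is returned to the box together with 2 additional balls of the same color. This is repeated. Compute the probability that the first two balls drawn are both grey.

After a grey draw the box holds 9 grey out of 18.
P = (7/16)·(9/18) = 7/32 ≈ 0.2188.

7/32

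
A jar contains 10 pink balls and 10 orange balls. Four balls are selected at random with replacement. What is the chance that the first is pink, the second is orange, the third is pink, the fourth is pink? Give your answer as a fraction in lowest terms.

Multiply the conditional probability of each draw in order, with replacement (the composition resets each draw).
P = (10/20) · (10/20) · (10/20) · (10/20) = 1/16 ≈ 0.0625.

1/16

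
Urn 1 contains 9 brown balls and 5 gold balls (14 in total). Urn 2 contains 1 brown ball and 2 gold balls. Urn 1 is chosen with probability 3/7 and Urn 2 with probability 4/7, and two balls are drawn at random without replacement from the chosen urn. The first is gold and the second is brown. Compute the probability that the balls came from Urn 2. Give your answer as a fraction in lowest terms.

728/1133

P(E | Urn 1) = 45/182; P(E | Urn 2) = 1/3.
P(E) = 3/7·45/182 + 4/7·1/3 = 1133/3822.
By Bayes' rule, P(Urn 2 | E) = 4/21 / 1133/3822 = 728/1133 ≈ 0.6425.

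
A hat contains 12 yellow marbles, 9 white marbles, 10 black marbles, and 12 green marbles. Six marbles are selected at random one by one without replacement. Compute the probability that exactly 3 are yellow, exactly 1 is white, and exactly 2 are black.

44550/3048227

Unordered draws without replacement: count favorable combinations over C(43,6).
Favorable = C(12,3) · C(9,1) · C(10,2) · C(12,0) = 89100; total = C(43,6) = 6096454.
P = 89100/6096454 = 44550/3048227 ≈ 0.0146.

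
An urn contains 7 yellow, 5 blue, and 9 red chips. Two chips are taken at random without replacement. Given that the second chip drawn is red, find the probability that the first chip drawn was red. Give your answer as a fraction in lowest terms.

P(first=red and the second chip drawn is red) = (9/21)·(8/20) = 6/35.
P(the second chip drawn is red) = Σ over first color = 3/20 + 3/28 + 6/35 = 3/7.
By Bayes, P(first=red | the second chip drawn is red) = 6/35 / 3/7 = 2/5 ≈ 0.4000.

2/5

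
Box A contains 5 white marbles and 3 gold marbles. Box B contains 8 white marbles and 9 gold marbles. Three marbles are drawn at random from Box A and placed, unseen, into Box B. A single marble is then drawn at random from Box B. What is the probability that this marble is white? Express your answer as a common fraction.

Condition on how many of the transferred marbles are white (from Box A: 5 white of 8; then Box B has 20 total).
  0 white: C(5,0)C(3,3)/C(8,3) = 1/56; then P = 8/20
  1 white: C(5,1)C(3,2)/C(8,3) = 15/56; then P = 9/20
  2 white: C(5,2)C(3,1)/C(8,3) = 15/28; then P = 10/20
  3 white: C(5,3)C(3,0)/C(8,3) = 5/28; then P = 11/20
P(white from Box B) = 79/160 ≈ 0.4938.

79/160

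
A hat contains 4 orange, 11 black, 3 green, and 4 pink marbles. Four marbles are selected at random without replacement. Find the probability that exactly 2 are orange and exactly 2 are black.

6/133

Unordered draws without replacement: count favorable combinations over C(22,4).
Favorable = C(4,2) · C(11,2) · C(3,0) · C(4,0) = 330; total = C(22,4) = 7315.
P = 330/7315 = 6/133 ≈ 0.0451.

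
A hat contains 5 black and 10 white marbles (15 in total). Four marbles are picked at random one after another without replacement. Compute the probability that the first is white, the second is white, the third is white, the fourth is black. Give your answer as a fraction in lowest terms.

Multiply the conditional probability of each draw in order, without replacement, so each draw removes one from its color and from the total.
P = (10/15) · (9/14) · (8/13) · (5/12) = 10/91 ≈ 0.1099.

10/91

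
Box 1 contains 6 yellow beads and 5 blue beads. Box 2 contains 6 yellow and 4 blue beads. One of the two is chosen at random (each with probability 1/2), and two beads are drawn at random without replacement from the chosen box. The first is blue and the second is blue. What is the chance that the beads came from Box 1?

15/26

P(E | Box 1) = 2/11; P(E | Box 2) = 2/15.
P(E) = 1/2·2/11 + 1/2·2/15 = 26/165.
By Bayes' rule, P(Box 1 | E) = 1/11 / 26/165 = 15/26 ≈ 0.5769.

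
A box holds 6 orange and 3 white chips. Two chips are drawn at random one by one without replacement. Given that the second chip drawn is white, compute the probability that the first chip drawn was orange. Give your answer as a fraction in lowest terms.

P(first=orange and the second chip drawn is white) = (6/9)·(3/8) = 1/4.
P(the second chip drawn is white) = Σ over first color = 1/4 + 1/12 = 1/3.
By Bayes, P(first=orange | the second chip drawn is white) = 1/4 / 1/3 = 3/4 ≈ 0.7500.

3/4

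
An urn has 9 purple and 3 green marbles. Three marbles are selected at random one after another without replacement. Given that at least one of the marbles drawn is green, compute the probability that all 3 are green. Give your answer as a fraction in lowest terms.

1/136

P(all 3 green) = C(3,3)/C(12,3) = 1/220; P(at least one green) = 1 − C(9,3)/C(12,3) = 34/55.
Since 'all 3 green' ⊆ 'at least one green', P(all 3 | at least one) = 1/220 / 34/55 = 1/136 ≈ 0.0074.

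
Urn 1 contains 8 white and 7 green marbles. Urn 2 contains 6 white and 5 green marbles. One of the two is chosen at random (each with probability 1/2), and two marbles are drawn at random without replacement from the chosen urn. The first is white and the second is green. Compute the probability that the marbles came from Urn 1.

44/89

P(E | Urn 1) = 4/15; P(E | Urn 2) = 3/11.
P(E) = 1/2·4/15 + 1/2·3/11 = 89/330.
By Bayes' rule, P(Urn 1 | E) = 2/15 / 89/330 = 44/89 ≈ 0.4944.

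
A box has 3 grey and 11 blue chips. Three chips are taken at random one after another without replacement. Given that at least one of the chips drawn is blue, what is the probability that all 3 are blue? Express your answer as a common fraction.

P(all 3 blue) = C(11,3)/C(14,3) = 165/364; P(at least one blue) = 1 − C(3,3)/C(14,3) = 363/364.
Since 'all 3 blue' ⊆ 'at least one blue', P(all 3 | at least one) = 165/364 / 363/364 = 5/11 ≈ 0.4545.

5/11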